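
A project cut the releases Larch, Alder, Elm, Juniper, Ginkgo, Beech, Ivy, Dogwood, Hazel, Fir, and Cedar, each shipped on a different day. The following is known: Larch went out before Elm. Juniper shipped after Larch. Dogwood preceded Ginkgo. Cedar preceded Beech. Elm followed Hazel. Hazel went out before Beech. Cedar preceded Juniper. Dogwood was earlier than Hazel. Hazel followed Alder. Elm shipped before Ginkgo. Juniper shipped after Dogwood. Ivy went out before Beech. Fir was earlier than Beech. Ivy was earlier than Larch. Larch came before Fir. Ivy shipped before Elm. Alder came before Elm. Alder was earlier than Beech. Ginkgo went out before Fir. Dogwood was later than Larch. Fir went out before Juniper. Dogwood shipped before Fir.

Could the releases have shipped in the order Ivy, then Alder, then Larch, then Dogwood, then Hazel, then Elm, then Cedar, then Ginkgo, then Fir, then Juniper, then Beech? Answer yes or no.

Check each stated constraint against the proposed order — e.g. Alder is ahead of Beech; Ivy is ahead of Beech. Every pair is in the required order; nothing is violated.

yes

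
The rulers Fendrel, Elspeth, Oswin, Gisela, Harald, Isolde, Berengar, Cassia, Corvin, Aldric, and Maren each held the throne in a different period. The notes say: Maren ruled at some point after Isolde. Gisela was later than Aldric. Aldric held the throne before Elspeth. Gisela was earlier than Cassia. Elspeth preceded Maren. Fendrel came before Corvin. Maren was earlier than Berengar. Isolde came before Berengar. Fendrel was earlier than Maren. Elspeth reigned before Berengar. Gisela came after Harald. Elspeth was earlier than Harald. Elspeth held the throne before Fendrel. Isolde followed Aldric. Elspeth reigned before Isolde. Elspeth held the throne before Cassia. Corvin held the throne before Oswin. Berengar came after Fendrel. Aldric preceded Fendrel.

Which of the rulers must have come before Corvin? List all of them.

Aldric, Elspeth, Fendrel

Directly stated before Corvin: Fendrel.
Aldric reaches Corvin via Aldric → Fendrel → Corvin.
Elspeth reaches Corvin via Elspeth → Fendrel → Corvin.
No chain forces Berengar (or any of the others) ahead of Corvin.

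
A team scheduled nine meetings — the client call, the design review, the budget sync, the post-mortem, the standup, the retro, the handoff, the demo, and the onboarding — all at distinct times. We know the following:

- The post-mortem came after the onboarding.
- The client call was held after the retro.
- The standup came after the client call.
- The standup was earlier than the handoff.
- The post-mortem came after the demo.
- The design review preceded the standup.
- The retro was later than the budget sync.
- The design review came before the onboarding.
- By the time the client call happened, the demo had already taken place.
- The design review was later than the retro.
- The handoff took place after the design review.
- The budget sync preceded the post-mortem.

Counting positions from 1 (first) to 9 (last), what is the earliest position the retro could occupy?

The budget sync must come before the retro — 1 forced predecessor.
Nothing else is forced ahead of the retro, so its earliest slot is position 1 + 1 = 2.

2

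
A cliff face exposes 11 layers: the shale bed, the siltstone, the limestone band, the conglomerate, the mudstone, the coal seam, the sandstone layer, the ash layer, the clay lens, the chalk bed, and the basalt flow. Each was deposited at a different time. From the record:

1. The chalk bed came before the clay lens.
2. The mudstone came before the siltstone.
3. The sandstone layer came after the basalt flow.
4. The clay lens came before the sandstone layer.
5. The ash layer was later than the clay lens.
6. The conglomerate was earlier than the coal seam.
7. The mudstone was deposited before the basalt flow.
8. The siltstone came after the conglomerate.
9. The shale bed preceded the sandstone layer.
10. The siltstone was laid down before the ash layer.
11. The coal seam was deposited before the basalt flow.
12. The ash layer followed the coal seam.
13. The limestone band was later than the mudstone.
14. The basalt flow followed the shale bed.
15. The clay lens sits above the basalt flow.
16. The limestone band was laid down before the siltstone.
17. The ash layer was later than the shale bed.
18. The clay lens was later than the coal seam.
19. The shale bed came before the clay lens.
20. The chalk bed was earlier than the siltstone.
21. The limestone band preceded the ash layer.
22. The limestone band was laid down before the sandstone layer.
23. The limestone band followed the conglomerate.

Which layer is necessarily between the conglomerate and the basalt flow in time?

Tracing the constraints gives the conglomerate → the coal seam → the basalt flow, so the coal seam sits after the conglomerate and before the basalt flow.
No other layer is forced both after the conglomerate and before the basalt flow.

the coal seam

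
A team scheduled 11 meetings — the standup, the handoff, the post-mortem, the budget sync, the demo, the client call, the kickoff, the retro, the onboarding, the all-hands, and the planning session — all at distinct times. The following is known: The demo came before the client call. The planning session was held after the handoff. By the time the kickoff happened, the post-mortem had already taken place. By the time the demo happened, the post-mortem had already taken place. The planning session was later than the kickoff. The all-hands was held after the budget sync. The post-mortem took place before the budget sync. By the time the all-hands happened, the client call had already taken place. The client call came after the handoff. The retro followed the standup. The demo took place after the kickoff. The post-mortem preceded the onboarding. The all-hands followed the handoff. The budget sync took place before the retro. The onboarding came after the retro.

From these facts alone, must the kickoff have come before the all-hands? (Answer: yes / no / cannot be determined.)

yes

Chain the constraints: the kickoff → the demo → the client call → the all-hands. Each link is directly stated, so the kickoff comes before the all-hands.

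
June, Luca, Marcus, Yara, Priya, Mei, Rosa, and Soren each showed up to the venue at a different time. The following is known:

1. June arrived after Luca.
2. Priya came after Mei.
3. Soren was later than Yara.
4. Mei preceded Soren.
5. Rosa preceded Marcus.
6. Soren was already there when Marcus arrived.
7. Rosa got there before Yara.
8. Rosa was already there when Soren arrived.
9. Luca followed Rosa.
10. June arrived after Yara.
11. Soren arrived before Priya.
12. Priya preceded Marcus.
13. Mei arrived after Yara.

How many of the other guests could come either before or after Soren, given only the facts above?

Forced before Soren: Mei, Rosa, and Yara; forced after Soren: Marcus and Priya.
That leaves June and Luca with no forced order relative to Soren — 2.

2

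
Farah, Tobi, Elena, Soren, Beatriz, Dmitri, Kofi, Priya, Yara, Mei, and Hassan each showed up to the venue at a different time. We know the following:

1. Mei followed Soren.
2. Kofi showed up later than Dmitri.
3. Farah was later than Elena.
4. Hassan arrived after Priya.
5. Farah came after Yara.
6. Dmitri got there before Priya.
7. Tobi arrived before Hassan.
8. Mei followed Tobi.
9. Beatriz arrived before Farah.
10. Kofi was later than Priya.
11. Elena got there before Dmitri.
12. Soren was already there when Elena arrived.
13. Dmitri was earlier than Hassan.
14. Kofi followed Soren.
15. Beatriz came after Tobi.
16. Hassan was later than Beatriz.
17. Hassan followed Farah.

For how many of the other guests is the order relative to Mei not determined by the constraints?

8

Forced before Mei: Soren and Tobi.
That leaves Beatriz, Dmitri, Elena, Farah, Hassan, Kofi, Priya, and Yara with no forced order relative to Mei — 8.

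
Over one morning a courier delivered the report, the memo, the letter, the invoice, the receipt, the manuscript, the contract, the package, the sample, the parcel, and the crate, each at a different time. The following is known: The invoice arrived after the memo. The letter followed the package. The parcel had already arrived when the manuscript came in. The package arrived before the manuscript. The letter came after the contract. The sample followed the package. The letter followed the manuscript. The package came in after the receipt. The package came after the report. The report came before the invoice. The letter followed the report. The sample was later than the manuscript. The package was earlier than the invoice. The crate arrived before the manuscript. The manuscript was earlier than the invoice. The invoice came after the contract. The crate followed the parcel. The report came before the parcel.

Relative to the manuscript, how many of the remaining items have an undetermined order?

Forced before the manuscript: the crate, the package, the parcel, the receipt, and the report; forced after the manuscript: the invoice, the letter, and the sample.
That leaves the contract and the memo with no forced order relative to the manuscript — 2.

2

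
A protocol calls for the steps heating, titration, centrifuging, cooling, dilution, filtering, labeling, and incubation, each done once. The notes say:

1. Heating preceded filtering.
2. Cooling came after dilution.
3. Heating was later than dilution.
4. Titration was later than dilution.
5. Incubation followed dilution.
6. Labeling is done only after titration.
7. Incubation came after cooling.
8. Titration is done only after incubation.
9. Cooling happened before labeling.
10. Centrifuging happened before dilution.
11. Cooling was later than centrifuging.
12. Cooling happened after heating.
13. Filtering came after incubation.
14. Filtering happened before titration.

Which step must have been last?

labeling

Every other step has a chain of constraints placing it before labeling, so labeling is last.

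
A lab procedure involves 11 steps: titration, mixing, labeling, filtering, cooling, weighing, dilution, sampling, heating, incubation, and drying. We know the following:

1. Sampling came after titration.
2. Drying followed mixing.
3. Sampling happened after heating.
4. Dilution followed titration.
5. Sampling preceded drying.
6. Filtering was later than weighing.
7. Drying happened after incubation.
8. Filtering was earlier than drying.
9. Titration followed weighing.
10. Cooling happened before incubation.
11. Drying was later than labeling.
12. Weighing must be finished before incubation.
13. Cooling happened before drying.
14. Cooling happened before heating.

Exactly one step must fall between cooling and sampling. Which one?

Tracing the constraints gives cooling → heating → sampling, so heating sits after cooling and before sampling.
No other step is forced both after cooling and before sampling.

heating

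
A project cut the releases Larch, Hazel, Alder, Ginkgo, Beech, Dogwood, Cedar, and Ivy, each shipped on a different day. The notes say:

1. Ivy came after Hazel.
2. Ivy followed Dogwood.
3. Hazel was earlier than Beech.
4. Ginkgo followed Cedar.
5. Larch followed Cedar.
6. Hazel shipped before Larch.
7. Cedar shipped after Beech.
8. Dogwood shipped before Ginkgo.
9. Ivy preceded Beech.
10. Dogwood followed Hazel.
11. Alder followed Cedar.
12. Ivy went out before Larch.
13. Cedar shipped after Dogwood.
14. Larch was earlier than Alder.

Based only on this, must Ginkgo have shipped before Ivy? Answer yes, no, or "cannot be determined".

no

Tracing the constraints gives Ivy → Beech → Cedar → Ginkgo, so Ivy must come before Ginkgo.
That means Ginkgo cannot be before Ivy.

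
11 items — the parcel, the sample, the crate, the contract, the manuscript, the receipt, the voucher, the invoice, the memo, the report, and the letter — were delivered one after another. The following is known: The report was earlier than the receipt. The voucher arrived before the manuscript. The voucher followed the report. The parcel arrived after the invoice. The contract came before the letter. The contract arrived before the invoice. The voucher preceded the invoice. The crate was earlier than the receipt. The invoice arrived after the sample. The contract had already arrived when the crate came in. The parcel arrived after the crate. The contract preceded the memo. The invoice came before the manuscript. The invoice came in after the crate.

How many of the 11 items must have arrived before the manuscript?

6

Directly stated before the manuscript: the invoice and the voucher.
The contract reaches the manuscript via the contract → the invoice → the manuscript.
The crate reaches the manuscript via the crate → the invoice → the manuscript.
The report reaches the manuscript via the report → the voucher → the manuscript.
Likewise the sample reaches the manuscript by chaining the stated constraints.
No chain forces the parcel (or any of the others) ahead of the manuscript.
That's the contract, the crate, the invoice, the report, the sample, and the voucher — 6 in all.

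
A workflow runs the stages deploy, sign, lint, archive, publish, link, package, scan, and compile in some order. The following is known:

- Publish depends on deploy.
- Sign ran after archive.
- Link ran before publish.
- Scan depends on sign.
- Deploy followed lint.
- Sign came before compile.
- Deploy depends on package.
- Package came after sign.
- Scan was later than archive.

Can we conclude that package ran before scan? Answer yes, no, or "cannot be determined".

cannot be determined

No chain of stated constraints runs from package to scan, and none runs from scan to package either.
So the relative order of package and scan is not fixed by the given facts.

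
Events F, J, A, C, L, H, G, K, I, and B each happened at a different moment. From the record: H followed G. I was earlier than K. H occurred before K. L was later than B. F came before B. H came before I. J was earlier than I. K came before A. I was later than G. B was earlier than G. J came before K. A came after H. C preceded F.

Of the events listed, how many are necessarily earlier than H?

4

Directly stated before H: G.
B reaches H via B → G → H.
C reaches H via C → F → B → G → H.
F reaches H via F → B → G → H.
No chain forces A (or any of the others) ahead of H.
That's B, C, F, and G — 4 in all.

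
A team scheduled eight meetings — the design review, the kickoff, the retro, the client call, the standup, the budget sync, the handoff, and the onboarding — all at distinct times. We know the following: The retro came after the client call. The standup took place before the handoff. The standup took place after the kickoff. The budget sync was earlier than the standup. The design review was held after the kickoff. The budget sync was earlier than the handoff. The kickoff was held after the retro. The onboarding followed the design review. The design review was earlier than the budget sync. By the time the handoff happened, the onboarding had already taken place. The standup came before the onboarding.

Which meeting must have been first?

the client call

The client call has a chain of constraints placing it before every other meeting, so the client call must be first.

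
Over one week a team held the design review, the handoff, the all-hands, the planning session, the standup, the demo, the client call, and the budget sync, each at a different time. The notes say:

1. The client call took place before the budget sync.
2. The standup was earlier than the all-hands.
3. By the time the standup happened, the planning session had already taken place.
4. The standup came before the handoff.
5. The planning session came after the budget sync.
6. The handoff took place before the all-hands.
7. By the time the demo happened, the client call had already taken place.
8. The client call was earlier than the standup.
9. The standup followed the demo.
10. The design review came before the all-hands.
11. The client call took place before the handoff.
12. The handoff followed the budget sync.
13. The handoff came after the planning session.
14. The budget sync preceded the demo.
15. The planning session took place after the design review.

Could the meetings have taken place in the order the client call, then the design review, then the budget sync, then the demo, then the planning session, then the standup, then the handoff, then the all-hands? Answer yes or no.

yes

Check each stated constraint against the proposed order — e.g. the client call is ahead of the handoff; the design review is ahead of the all-hands. Every pair is in the required order; nothing is violated.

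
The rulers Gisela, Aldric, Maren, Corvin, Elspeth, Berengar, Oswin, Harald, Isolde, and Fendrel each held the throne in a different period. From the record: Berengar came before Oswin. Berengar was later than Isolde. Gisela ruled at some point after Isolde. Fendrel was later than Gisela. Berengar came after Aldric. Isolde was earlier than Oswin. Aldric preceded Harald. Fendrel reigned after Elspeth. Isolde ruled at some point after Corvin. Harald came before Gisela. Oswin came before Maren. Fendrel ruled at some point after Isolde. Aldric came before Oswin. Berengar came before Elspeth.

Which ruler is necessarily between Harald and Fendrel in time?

Gisela

Tracing the constraints gives Harald → Gisela → Fendrel, so Gisela sits after Harald and before Fendrel.
No other ruler is forced both after Harald and before Fendrel.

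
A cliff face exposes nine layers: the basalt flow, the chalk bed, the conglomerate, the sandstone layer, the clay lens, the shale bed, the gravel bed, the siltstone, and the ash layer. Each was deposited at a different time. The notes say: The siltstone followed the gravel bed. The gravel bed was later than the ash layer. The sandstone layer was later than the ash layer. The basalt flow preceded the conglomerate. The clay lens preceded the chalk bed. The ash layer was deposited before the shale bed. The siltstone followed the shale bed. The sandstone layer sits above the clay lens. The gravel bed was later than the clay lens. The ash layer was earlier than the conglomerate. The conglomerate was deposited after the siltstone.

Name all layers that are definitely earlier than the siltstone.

Directly stated before the siltstone: the gravel bed and the shale bed.
The ash layer reaches the siltstone via the ash layer → the shale bed → the siltstone.
The clay lens reaches the siltstone via the clay lens → the gravel bed → the siltstone.

the ash layer, the clay lens, the gravel bed, the shale bed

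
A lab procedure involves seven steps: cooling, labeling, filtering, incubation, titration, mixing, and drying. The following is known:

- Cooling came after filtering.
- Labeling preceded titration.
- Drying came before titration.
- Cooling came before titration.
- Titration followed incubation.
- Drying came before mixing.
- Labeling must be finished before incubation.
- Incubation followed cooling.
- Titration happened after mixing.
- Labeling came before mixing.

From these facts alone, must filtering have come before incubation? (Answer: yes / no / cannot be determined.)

yes

Chain the constraints: filtering → cooling → incubation. Each link is directly stated, so filtering comes before incubation.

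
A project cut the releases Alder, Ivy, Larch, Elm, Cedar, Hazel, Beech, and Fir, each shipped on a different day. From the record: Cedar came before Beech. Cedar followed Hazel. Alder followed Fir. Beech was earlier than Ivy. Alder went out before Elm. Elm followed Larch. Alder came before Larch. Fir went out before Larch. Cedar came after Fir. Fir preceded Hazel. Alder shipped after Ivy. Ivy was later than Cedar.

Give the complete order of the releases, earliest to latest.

The constraints fix every adjacent pair, so only one ordering works:
Fir → Hazel → Cedar → Beech → Ivy → Alder → Larch → Elm.

Fir, Hazel, Cedar, Beech, Ivy, Alder, Larch, Elm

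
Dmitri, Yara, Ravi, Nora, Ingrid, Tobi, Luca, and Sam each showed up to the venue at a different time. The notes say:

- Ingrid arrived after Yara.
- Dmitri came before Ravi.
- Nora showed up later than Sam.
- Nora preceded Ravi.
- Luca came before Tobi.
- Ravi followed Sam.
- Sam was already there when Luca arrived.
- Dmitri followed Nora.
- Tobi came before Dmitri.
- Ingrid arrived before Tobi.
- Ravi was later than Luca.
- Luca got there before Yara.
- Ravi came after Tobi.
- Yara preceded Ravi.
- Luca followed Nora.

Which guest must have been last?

Every other guest has a chain of constraints placing them before Ravi, so Ravi is last.

Ravi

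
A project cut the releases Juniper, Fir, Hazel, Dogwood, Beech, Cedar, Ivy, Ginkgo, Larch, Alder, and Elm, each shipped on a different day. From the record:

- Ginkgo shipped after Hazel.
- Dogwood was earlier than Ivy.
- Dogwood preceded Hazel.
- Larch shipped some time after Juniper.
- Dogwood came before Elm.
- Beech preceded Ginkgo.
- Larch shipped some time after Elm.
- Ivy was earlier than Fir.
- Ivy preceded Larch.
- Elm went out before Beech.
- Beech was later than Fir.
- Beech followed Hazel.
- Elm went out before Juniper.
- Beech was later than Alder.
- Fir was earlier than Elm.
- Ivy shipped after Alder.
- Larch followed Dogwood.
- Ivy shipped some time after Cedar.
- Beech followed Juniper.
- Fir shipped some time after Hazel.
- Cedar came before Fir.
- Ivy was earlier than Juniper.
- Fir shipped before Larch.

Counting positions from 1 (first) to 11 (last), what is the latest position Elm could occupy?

Elm must come before Beech, Ginkgo, Juniper, and Larch — 4 releases forced after it.
Everything else can be placed before Elm in some valid order, so Elm can sit as late as position 11 − 4 = 7.

7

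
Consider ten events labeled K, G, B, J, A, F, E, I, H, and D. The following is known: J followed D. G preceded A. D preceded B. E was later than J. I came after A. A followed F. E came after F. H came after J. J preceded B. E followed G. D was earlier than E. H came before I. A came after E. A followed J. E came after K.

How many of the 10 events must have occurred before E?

5

Directly stated before E: D, F, G, J, and K.
That's D, F, G, J, and K — 5 in all.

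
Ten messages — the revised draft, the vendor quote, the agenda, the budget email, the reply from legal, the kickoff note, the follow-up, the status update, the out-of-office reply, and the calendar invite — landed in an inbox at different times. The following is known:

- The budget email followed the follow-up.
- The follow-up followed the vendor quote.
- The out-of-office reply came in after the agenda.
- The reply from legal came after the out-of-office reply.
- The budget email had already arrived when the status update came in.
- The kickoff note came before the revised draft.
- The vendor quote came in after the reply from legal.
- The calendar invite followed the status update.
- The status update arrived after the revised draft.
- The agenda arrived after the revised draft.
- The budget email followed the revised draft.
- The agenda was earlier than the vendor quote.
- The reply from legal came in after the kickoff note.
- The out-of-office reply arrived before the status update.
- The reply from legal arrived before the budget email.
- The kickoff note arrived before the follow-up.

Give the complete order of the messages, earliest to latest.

The constraints fix every adjacent pair, so only one ordering works:
the kickoff note → the revised draft → the agenda → the out-of-office reply → the reply from legal → the vendor quote → the follow-up → the budget email → the status update → the calendar invite.

the kickoff note, the revised draft, the agenda, the out-of-office reply, the reply from legal, the vendor quote, the follow-up, the budget email, the status update, the calendar invite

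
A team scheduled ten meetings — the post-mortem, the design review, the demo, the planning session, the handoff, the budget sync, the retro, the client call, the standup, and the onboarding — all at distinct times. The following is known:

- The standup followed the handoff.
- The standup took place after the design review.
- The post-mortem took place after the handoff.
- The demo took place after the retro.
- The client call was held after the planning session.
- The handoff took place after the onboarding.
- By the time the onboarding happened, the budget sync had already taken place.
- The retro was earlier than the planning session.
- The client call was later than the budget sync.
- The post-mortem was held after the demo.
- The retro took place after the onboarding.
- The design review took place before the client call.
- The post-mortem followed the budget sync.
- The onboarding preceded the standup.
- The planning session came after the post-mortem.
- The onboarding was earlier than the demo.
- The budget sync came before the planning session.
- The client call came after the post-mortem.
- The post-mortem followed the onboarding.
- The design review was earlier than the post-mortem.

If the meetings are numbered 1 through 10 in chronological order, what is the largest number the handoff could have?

6

The handoff must come before the client call, the planning session, the post-mortem, and the standup — 4 meetings forced after it.
Everything else can be placed before the handoff in some valid order, so the handoff can sit as late as position 10 − 4 = 6.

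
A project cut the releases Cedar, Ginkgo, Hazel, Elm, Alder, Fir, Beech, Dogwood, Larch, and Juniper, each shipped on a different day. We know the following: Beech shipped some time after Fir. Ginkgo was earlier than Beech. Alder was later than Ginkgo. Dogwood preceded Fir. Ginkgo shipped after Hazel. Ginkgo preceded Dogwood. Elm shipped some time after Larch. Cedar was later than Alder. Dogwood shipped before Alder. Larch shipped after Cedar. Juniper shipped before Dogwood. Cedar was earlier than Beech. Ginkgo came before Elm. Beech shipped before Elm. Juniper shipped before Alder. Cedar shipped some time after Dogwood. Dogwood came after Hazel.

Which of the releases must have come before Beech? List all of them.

Directly stated before Beech: Cedar, Fir, and Ginkgo.
Alder reaches Beech via Alder → Cedar → Beech.
Dogwood reaches Beech via Dogwood → Fir → Beech.
Hazel reaches Beech via Hazel → Ginkgo → Beech.
Likewise Juniper reaches Beech by chaining the stated constraints.
No chain forces Larch (or any of the others) ahead of Beech.

Alder, Cedar, Dogwood, Fir, Ginkgo, Hazel, Juniper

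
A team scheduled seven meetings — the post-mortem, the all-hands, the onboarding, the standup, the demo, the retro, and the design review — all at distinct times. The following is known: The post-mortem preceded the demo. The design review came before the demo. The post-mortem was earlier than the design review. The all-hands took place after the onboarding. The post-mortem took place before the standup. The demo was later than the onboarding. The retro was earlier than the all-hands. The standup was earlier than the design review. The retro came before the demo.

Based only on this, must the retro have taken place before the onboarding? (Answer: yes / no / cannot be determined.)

cannot be determined

No chain of stated constraints runs from the retro to the onboarding, and none runs from the onboarding to the retro either.
So the relative order of the retro and the onboarding is not fixed by the given facts.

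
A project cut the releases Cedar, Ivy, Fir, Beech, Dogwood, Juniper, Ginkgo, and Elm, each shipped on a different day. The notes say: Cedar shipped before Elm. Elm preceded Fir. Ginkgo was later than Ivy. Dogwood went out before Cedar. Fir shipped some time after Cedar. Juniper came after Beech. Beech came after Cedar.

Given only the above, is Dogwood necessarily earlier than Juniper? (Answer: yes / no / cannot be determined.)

yes

Chain the constraints: Dogwood → Cedar → Beech → Juniper. Each link is directly stated, so Dogwood comes before Juniper.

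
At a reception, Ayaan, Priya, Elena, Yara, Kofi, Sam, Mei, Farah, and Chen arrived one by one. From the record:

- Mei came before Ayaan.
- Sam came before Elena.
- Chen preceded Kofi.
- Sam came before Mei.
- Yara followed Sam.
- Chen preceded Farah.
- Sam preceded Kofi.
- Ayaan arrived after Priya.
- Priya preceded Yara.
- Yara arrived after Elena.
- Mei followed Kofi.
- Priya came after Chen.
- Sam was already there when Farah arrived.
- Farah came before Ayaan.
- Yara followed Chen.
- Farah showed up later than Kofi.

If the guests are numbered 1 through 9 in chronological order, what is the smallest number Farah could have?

4

Chen, Kofi, and Sam must all come before Farah — 3 forced predecessors.
Nothing else is forced ahead of Farah, so their earliest slot is position 3 + 1 = 4.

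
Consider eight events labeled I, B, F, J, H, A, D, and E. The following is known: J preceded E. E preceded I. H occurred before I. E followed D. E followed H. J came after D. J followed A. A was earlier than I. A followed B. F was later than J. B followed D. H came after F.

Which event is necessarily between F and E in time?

Tracing the constraints gives F → H → E, so H sits after F and before E.
No other event is forced both after F and before E.

H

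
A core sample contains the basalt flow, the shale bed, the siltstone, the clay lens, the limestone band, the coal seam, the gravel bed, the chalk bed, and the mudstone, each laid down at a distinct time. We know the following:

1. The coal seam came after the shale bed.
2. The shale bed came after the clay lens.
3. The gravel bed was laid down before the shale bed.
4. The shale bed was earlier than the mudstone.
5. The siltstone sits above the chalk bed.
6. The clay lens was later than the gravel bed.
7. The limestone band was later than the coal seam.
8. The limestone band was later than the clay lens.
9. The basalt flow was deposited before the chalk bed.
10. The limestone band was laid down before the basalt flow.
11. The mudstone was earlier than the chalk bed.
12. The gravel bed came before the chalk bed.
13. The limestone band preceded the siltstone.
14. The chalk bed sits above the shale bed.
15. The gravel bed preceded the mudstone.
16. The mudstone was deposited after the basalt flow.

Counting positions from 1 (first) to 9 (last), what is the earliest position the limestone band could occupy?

5

The clay lens, the coal seam, the gravel bed, and the shale bed must all come before the limestone band — 4 forced predecessors.
Nothing else is forced ahead of the limestone band, so its earliest slot is position 4 + 1 = 5.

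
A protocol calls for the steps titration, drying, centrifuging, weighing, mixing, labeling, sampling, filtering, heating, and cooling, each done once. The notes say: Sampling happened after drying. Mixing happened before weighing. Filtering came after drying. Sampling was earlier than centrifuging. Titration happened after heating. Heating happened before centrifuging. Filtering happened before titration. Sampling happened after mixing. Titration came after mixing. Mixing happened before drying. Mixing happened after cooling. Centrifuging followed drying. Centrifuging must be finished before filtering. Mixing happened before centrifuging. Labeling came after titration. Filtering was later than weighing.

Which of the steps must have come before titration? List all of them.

centrifuging, cooling, drying, filtering, heating, mixing, sampling, weighing

Directly stated before titration: filtering, heating, and mixing.
Centrifuging reaches titration via centrifuging → filtering → titration.
Cooling reaches titration via cooling → mixing → titration.
Drying reaches titration via drying → filtering → titration.
Likewise sampling and weighing each reach titration by chaining the stated constraints.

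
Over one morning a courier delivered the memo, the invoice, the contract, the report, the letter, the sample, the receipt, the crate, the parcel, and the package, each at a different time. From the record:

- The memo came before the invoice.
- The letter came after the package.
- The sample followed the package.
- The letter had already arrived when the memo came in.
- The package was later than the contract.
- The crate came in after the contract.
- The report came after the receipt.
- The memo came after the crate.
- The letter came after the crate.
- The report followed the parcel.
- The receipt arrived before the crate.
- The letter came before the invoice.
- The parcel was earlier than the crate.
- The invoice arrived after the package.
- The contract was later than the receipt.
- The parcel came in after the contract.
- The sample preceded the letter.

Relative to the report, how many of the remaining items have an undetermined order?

6

Forced before the report: the contract, the parcel, and the receipt.
That leaves the crate, the invoice, the letter, the memo, the package, and the sample with no forced order relative to the report — 6.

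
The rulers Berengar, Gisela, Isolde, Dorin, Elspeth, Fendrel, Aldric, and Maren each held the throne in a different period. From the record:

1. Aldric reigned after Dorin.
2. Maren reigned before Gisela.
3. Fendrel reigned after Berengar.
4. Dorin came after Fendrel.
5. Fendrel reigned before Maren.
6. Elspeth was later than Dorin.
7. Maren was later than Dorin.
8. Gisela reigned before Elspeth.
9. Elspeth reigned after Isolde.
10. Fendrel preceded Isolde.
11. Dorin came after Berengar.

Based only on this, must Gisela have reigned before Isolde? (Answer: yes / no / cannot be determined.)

cannot be determined

No chain of stated constraints runs from Gisela to Isolde, and none runs from Isolde to Gisela either.
So the relative order of Gisela and Isolde is not fixed by the given facts.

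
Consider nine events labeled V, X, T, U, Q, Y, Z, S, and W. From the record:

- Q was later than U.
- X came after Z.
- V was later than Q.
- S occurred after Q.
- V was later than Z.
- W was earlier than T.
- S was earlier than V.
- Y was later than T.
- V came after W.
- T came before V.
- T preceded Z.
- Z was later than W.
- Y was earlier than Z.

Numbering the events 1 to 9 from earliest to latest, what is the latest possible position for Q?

7

Q must come before S and V — 2 events forced after it.
Everything else can be placed before Q in some valid order, so Q can sit as late as position 9 − 2 = 7.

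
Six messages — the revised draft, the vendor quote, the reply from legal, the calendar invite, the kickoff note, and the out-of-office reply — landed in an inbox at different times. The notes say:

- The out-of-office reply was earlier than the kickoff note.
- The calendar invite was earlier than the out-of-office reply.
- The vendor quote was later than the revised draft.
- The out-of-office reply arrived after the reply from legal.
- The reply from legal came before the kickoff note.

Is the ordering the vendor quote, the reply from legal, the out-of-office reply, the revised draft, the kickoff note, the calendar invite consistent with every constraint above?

no

The constraints require the calendar invite before the out-of-office reply, but in the proposed sequence the out-of-office reply appears ahead of the calendar invite. That one violation is enough.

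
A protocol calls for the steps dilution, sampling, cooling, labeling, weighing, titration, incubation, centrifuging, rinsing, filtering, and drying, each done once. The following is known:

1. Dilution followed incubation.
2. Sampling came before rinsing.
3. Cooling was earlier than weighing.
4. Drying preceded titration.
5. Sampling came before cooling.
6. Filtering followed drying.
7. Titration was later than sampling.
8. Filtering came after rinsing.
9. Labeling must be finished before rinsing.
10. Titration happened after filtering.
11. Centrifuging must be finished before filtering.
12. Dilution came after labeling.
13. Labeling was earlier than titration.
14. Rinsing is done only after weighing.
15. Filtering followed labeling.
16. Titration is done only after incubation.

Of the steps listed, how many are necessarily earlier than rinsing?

Directly stated before rinsing: labeling, sampling, and weighing.
Cooling reaches rinsing via cooling → weighing → rinsing.
That's cooling, labeling, sampling, and weighing — 4 in all.

4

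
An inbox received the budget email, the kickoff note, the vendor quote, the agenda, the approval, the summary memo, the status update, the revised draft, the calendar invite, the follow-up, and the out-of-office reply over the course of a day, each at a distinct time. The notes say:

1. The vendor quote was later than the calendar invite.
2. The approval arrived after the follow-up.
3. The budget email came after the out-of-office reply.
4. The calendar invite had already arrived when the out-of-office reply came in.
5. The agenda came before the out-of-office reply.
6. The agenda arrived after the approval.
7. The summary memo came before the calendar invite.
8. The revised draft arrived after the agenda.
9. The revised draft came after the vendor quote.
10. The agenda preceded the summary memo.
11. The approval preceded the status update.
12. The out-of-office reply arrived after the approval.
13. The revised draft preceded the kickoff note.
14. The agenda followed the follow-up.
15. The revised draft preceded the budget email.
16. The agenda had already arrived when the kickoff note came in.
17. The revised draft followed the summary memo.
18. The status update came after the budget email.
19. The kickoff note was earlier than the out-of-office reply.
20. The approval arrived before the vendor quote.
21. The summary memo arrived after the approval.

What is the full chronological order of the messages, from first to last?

the follow-up, the approval, the agenda, the summary memo, the calendar invite, the vendor quote, the revised draft, the kickoff note, the out-of-office reply, the budget email, the status update

The constraints fix every adjacent pair, so only one ordering works:
the follow-up → the approval → the agenda → the summary memo → the calendar invite → the vendor quote → the revised draft → the kickoff note → the out-of-office reply → the budget email → the status update.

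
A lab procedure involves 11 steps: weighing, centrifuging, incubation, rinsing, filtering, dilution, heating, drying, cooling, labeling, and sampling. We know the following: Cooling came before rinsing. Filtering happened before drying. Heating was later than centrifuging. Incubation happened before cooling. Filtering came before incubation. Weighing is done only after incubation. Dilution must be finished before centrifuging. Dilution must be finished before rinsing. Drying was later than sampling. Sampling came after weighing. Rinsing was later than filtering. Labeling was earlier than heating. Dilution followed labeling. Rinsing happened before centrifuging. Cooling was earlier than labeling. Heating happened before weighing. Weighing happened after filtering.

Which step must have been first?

Filtering has a chain of constraints placing it before every other step, so filtering must be first.

filtering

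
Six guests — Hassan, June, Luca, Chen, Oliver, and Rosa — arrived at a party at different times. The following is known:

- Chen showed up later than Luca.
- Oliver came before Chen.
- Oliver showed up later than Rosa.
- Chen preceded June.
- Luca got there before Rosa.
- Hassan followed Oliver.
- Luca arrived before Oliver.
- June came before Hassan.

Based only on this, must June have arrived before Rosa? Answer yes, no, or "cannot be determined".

no

Tracing the constraints gives Rosa → Oliver → Chen → June, so Rosa must come before June.
That means June cannot be before Rosa.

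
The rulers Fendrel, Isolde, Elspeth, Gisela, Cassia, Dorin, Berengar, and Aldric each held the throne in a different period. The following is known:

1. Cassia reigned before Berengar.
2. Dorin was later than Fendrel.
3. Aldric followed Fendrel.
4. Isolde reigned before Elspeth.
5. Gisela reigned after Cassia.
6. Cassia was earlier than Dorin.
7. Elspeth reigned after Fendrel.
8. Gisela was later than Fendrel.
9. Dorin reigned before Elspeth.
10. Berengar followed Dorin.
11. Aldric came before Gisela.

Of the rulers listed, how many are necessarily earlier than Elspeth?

Directly stated before Elspeth: Dorin, Fendrel, and Isolde.
Cassia reaches Elspeth via Cassia → Dorin → Elspeth.
No chain forces Aldric (or any of the others) ahead of Elspeth.
That's Cassia, Dorin, Fendrel, and Isolde — 4 in all.

4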